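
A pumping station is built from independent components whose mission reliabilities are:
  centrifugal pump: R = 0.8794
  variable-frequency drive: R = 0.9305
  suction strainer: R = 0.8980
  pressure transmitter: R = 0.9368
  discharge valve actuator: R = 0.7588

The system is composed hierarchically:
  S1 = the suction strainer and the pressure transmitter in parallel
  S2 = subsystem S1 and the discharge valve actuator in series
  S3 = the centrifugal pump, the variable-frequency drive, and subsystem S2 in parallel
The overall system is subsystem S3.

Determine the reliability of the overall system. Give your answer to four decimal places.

0.9979

Parallel (suction strainer and pressure transmitter): 1 − (1 − 0.898000)(1 − 0.936800) = 0.993554
Series ([0.993554] and discharge valve actuator): 0.993554 × 0.758800 = 0.753909
Parallel (centrifugal pump, variable-frequency drive, and [0.753909]): 1 − (1 − 0.879400)(1 − 0.930500)(1 − 0.753909) = 0.9979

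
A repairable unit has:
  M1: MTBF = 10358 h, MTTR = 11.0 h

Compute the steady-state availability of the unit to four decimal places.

0.9989

A(M1) = MTBF/(MTBF+MTTR) = 10358/(10358+11.0) = 0.9989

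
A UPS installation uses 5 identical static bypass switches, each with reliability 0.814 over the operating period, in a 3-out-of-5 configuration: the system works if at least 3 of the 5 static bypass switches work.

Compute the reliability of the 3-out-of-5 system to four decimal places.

0.9523

R = Σ_{i=3}^{5} C(5,i) p^i (1−p)^{5−i} with p = 0.814
C(5,3)·0.814^3·0.186^2 = 0.186595
C(5,4)·0.814^4·0.186^1 = 0.408301
C(5,5)·0.814^5·0.186^0 = 0.357373
Sum = 0.9523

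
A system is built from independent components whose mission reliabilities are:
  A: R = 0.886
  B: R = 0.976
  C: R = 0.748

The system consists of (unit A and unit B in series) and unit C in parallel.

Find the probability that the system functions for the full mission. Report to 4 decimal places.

0.9659

Series (A and B): 0.886000 × 0.976000 = 0.864736
Parallel ([0.864736] and C): 1 − (1 − 0.864736)(1 − 0.748000) = 0.9659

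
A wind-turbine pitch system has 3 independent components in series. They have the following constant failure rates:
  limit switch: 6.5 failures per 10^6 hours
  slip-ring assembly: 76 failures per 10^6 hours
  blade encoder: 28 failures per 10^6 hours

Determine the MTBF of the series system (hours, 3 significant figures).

9050

Series of exponential components: λ_sys = Σ λ_i
λ_sys = 0.0000065 + 0.000076 + 0.000028 = 1.1050e-04 /h
MTBF = 1 / λ_sys = 9050 h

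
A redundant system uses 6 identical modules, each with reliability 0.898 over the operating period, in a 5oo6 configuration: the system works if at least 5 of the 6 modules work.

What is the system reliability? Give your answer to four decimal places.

R = Σ_{i=5}^{6} C(6,i) p^i (1−p)^{6−i} with p = 0.898
C(6,5)·0.898^5·0.102^1 = 0.357382
C(6,6)·0.898^6·0.102^0 = 0.524394
Sum = 0.8818

0.8818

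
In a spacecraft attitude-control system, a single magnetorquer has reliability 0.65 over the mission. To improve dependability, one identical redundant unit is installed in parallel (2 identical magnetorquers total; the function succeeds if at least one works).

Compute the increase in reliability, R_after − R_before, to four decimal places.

R_before = 0.65
R_after = 1 − (1 − 0.65)^2 = 0.8775
ΔR = 0.8775 − 0.65 = 0.2275

0.2275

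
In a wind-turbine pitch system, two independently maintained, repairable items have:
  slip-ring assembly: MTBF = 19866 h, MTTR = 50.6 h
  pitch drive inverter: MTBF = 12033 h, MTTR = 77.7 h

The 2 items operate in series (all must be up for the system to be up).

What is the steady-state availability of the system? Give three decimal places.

0.991

A(slip-ring assembly) = MTBF/(MTBF+MTTR) = 19866/(19866+50.6) = 0.997459
A(pitch drive inverter) = MTBF/(MTBF+MTTR) = 12033/(12033+77.7) = 0.993584
Series availability: 0.997459 × 0.993584 = 0.991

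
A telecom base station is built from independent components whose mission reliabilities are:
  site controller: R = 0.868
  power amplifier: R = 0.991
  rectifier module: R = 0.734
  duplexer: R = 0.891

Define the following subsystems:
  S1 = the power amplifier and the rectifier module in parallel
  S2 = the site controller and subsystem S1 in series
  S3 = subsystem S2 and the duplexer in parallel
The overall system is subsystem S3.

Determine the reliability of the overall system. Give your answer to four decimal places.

Parallel (power amplifier and rectifier module): 1 − (1 − 0.991000)(1 − 0.734000) = 0.997606
Series (site controller and [0.997606]): 0.868000 × 0.997606 = 0.865922
Parallel ([0.865922] and duplexer): 1 − (1 − 0.865922)(1 − 0.891000) = 0.9854

0.9854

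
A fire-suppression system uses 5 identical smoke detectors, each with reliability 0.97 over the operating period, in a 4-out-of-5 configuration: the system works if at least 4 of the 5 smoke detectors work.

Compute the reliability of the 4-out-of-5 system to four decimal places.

R = Σ_{i=4}^{5} C(5,i) p^i (1−p)^{5−i} with p = 0.97
C(5,4)·0.97^4·0.03^1 = 0.132794
C(5,5)·0.97^5·0.03^0 = 0.858734
Sum = 0.9915

0.9915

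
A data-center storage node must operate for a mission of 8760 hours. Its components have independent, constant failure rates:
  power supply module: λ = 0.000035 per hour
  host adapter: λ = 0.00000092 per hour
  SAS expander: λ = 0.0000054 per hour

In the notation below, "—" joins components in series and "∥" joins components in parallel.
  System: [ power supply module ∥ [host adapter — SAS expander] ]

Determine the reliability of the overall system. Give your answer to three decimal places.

0.986

R(power supply module) = exp(−0.000035 × 8760) = 0.73594
R(host adapter) = exp(−0.00000092 × 8760) = 0.99197
R(SAS expander) = exp(−0.0000054 × 8760) = 0.95380
Series (host adapter and SAS expander): 0.99197 × 0.95380 = 0.94614
Parallel (power supply module and [0.94614]): 1 − (1 − 0.73594)(1 − 0.94614) = 0.986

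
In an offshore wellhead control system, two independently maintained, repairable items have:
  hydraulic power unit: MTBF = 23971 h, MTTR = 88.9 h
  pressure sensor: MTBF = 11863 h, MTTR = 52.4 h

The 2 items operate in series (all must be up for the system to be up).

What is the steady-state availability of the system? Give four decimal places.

A(hydraulic power unit) = MTBF/(MTBF+MTTR) = 23971/(23971+88.9) = 0.996305
A(pressure sensor) = MTBF/(MTBF+MTTR) = 11863/(11863+52.4) = 0.995602
Series availability: 0.996305 × 0.995602 = 0.9919

0.9919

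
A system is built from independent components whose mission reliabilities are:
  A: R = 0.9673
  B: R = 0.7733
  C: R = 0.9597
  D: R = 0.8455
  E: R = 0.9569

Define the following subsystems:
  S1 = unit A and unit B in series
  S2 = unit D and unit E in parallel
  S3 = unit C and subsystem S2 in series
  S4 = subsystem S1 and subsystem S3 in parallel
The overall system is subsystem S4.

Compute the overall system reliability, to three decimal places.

0.988

Series (A and B): 0.96730 × 0.77330 = 0.74801
Parallel (D and E): 1 − (1 − 0.84550)(1 − 0.95690) = 0.99334
Series (C and [0.99334]): 0.95970 × 0.99334 = 0.95331
Parallel ([0.74801] and [0.95331]): 1 − (1 − 0.74801)(1 − 0.95331) = 0.988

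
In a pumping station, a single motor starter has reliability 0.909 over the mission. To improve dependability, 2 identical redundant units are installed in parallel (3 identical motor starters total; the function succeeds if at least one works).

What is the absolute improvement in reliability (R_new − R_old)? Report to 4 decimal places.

0.0902

R_before = 0.909
R_after = 1 − (1 − 0.909)^3 = 0.9992
ΔR = 0.9992 − 0.909 = 0.0902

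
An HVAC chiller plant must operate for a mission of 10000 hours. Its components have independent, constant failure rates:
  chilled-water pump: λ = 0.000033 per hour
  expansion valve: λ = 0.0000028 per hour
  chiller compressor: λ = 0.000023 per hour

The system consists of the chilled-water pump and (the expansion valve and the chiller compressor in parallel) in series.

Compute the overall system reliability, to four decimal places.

R(chilled-water pump) = exp(−0.000033 × 10000) = 0.718924
R(expansion valve) = exp(−0.0000028 × 10000) = 0.972388
R(chiller compressor) = exp(−0.000023 × 10000) = 0.794534
Parallel (expansion valve and chiller compressor): 1 − (1 − 0.972388)(1 − 0.794534) = 0.994327
Series (chilled-water pump and [0.994327]): 0.718924 × 0.994327 = 0.7148

0.7148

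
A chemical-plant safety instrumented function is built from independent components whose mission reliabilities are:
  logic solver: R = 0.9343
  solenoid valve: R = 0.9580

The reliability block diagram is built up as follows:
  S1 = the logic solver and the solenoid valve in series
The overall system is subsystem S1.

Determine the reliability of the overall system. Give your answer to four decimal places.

Series (logic solver and solenoid valve): 0.934300 × 0.958000 = 0.8951

0.8951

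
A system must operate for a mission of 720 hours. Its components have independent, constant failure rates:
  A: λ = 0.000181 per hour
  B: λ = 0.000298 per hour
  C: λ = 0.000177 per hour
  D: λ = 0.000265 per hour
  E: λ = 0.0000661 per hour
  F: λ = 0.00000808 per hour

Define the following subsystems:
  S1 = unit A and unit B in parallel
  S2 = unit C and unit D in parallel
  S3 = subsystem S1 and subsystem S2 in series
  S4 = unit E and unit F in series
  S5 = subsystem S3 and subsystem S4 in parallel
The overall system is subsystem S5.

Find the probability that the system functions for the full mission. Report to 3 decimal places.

0.998

R(A) = exp(−0.000181 × 720) = 0.87781
R(B) = exp(−0.000298 × 720) = 0.80690
R(C) = exp(−0.000177 × 720) = 0.88035
R(D) = exp(−0.000265 × 720) = 0.82630
R(E) = exp(−0.0000661 × 720) = 0.95352
R(F) = exp(−0.00000808 × 720) = 0.99420
Parallel (A and B): 1 − (1 − 0.87781)(1 − 0.80690) = 0.97641
Parallel (C and D): 1 − (1 − 0.88035)(1 − 0.82630) = 0.97922
Series ([0.97641] and [0.97922]): 0.97641 × 0.97922 = 0.95612
Series (E and F): 0.95352 × 0.99420 = 0.94799
Parallel ([0.95612] and [0.94799]): 1 − (1 − 0.95612)(1 − 0.94799) = 0.998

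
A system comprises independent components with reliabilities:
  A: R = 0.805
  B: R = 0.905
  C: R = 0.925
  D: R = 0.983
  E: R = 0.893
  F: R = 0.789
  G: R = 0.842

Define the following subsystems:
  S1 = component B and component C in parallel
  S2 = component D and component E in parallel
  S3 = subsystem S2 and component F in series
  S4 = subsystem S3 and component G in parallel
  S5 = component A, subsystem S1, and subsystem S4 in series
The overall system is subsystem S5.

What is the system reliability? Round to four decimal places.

0.7724

Parallel (B and C): 1 − (1 − 0.905000)(1 − 0.925000) = 0.992875
Parallel (D and E): 1 − (1 − 0.983000)(1 − 0.893000) = 0.998181
Series ([0.998181] and F): 0.998181 × 0.789000 = 0.787565
Parallel ([0.787565] and G): 1 − (1 − 0.787565)(1 − 0.842000) = 0.966435
Series (A, [0.992875], and [0.966435]): 0.805000 × 0.992875 × 0.966435 = 0.7724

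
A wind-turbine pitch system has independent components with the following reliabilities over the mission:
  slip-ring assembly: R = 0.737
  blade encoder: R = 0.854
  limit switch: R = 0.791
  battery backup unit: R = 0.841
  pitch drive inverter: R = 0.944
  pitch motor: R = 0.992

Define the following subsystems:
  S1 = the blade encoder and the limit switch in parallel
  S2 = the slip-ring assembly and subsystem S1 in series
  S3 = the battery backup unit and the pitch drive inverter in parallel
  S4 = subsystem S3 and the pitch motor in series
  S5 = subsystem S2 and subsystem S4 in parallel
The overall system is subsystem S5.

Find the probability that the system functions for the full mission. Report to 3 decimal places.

Parallel (blade encoder and limit switch): 1 − (1 − 0.85400)(1 − 0.79100) = 0.96949
Series (slip-ring assembly and [0.96949]): 0.73700 × 0.96949 = 0.71451
Parallel (battery backup unit and pitch drive inverter): 1 − (1 − 0.84100)(1 − 0.94400) = 0.99110
Series ([0.99110] and pitch motor): 0.99110 × 0.99200 = 0.98317
Parallel ([0.71451] and [0.98317]): 1 − (1 − 0.71451)(1 − 0.98317) = 0.995

0.995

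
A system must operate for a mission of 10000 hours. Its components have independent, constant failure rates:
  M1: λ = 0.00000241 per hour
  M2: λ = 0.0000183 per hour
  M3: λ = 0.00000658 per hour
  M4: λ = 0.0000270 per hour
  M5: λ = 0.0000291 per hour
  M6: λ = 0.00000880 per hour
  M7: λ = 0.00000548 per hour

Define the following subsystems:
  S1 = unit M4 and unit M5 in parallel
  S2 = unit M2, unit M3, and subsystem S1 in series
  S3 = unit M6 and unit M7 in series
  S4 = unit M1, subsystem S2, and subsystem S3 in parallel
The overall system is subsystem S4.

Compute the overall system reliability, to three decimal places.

R(M1) = exp(−0.00000241 × 10000) = 0.97619
R(M2) = exp(−0.0000183 × 10000) = 0.83277
R(M3) = exp(−0.00000658 × 10000) = 0.93632
R(M4) = exp(−0.0000270 × 10000) = 0.76338
R(M5) = exp(−0.0000291 × 10000) = 0.74752
R(M6) = exp(−0.00000880 × 10000) = 0.91576
R(M7) = exp(−0.00000548 × 10000) = 0.94667
Parallel (M4 and M5): 1 − (1 − 0.76338)(1 − 0.74752) = 0.94026
Series (M2, M3, and [0.94026]): 0.83277 × 0.93632 × 0.94026 = 0.73316
Series (M6 and M7): 0.91576 × 0.94667 = 0.86692
Parallel (M1, [0.73316], and [0.86692]): 1 − (1 − 0.97619)(1 − 0.73316)(1 − 0.86692) = 0.999

0.999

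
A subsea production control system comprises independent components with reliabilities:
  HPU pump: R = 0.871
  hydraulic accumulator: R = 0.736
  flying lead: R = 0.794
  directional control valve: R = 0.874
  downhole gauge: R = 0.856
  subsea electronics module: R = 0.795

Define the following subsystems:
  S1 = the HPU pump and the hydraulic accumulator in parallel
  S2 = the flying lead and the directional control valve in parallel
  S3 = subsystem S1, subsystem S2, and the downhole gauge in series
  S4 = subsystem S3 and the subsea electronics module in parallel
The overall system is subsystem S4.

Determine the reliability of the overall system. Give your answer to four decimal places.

Parallel (HPU pump and hydraulic accumulator): 1 − (1 − 0.871000)(1 − 0.736000) = 0.965944
Parallel (flying lead and directional control valve): 1 − (1 − 0.794000)(1 − 0.874000) = 0.974044
Series ([0.965944], [0.974044], and downhole gauge): 0.965944 × 0.974044 × 0.856000 = 0.805386
Parallel ([0.805386] and subsea electronics module): 1 − (1 − 0.805386)(1 − 0.795000) = 0.9601

0.9601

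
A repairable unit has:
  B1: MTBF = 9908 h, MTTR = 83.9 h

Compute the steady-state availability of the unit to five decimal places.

A(B1) = MTBF/(MTBF+MTTR) = 9908/(9908+83.9) = 0.99160

0.99160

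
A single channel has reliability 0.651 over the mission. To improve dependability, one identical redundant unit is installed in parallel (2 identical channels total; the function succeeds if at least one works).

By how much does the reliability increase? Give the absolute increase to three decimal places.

0.227

R_before = 0.651
R_after = 1 − (1 − 0.651)^2 = 0.878
ΔR = 0.878 − 0.651 = 0.227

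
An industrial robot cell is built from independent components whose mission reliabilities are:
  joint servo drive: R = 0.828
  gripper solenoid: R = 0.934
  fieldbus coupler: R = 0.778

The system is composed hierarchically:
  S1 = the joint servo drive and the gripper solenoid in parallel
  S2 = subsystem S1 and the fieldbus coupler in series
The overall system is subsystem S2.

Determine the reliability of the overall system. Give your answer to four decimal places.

0.7692

Parallel (joint servo drive and gripper solenoid): 1 − (1 − 0.828000)(1 − 0.934000) = 0.988648
Series ([0.988648] and fieldbus coupler): 0.988648 × 0.778000 = 0.7692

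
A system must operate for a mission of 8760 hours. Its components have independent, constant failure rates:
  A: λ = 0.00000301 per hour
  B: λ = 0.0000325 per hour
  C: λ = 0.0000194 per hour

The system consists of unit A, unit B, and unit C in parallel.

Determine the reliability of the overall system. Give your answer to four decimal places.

0.9990

R(A) = exp(−0.00000301 × 8760) = 0.973977
R(B) = exp(−0.0000325 × 8760) = 0.752240
R(C) = exp(−0.0000194 × 8760) = 0.843712
Parallel (A, B, and C): 1 − (1 − 0.973977)(1 − 0.752240)(1 − 0.843712) = 0.9990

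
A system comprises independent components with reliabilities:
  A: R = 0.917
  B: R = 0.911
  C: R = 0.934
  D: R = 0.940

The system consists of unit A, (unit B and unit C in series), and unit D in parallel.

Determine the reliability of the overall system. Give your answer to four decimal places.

0.9993

Series (B and C): 0.911000 × 0.934000 = 0.850874
Parallel (A, [0.850874], and D): 1 − (1 − 0.917000)(1 − 0.850874)(1 − 0.940000) = 0.9993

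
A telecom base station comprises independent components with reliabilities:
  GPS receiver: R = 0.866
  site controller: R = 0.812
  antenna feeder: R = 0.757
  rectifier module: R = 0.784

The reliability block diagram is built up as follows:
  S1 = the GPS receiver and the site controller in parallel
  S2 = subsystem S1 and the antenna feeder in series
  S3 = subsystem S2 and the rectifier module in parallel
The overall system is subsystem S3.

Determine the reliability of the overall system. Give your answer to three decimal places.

0.943

Parallel (GPS receiver and site controller): 1 − (1 − 0.86600)(1 − 0.81200) = 0.97481
Series ([0.97481] and antenna feeder): 0.97481 × 0.75700 = 0.73793
Parallel ([0.73793] and rectifier module): 1 − (1 − 0.73793)(1 − 0.78400) = 0.943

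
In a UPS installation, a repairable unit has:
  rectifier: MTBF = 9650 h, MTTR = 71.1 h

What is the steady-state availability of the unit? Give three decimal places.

0.993

A(rectifier) = MTBF/(MTBF+MTTR) = 9650/(9650+71.1) = 0.993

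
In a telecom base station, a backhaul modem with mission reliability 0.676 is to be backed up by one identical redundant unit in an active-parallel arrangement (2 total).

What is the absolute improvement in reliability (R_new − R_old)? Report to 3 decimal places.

R_before = 0.676
R_after = 1 − (1 − 0.676)^2 = 0.895
ΔR = 0.895 − 0.676 = 0.219

0.219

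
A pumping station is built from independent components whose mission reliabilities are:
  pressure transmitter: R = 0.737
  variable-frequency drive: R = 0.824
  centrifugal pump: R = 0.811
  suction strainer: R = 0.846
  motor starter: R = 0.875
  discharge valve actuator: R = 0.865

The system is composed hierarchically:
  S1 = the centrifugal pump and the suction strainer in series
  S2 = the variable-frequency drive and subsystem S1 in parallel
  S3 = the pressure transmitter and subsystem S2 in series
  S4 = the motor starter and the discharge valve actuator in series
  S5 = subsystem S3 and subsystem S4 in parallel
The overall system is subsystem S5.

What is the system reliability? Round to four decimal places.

Series (centrifugal pump and suction strainer): 0.811000 × 0.846000 = 0.686106
Parallel (variable-frequency drive and [0.686106]): 1 − (1 − 0.824000)(1 − 0.686106) = 0.944755
Series (pressure transmitter and [0.944755]): 0.737000 × 0.944755 = 0.696284
Series (motor starter and discharge valve actuator): 0.875000 × 0.865000 = 0.756875
Parallel ([0.696284] and [0.756875]): 1 − (1 − 0.696284)(1 − 0.756875) = 0.9262

0.9262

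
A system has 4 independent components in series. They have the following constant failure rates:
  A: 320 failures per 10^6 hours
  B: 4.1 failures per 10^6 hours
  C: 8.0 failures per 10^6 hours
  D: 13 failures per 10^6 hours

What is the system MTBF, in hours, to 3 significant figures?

Series of exponential components: λ_sys = Σ λ_i
λ_sys = 0.00032 + 0.0000041 + 0.0000080 + 0.000013 = 3.4510e-04 /h
MTBF = 1 / λ_sys = 2900 h

2900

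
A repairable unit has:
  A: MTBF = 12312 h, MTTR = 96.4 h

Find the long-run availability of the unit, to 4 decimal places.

A(A) = MTBF/(MTBF+MTTR) = 12312/(12312+96.4) = 0.9922

0.9922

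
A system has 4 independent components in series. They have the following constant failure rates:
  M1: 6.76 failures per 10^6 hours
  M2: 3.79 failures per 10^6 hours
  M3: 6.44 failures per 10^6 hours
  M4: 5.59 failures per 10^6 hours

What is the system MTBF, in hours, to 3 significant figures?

44300

Series of exponential components: λ_sys = Σ λ_i
λ_sys = 0.00000676 + 0.00000379 + 0.00000644 + 0.00000559 = 2.2580e-05 /h
MTBF = 1 / λ_sys = 44300 h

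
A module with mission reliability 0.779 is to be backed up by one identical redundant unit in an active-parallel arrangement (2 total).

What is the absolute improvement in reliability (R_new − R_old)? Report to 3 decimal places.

0.172

R_before = 0.779
R_after = 1 − (1 − 0.779)^2 = 0.951
ΔR = 0.951 − 0.779 = 0.172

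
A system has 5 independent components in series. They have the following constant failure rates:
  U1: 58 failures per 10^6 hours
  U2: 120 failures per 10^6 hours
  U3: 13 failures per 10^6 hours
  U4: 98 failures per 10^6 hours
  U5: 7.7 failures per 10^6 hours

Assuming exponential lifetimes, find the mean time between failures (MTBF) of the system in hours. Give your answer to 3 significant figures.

Series of exponential components: λ_sys = Σ λ_i
λ_sys = 0.000058 + 0.00012 + 0.000013 + 0.000098 + 0.0000077 = 2.9670e-04 /h
MTBF = 1 / λ_sys = 3370 h

3370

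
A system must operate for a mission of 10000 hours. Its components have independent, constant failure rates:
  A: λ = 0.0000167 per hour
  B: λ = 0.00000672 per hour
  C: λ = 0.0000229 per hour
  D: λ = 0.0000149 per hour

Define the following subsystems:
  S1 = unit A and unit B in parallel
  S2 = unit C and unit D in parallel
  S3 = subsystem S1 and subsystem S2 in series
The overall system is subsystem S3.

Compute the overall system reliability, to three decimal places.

R(A) = exp(−0.0000167 × 10000) = 0.84620
R(B) = exp(−0.00000672 × 10000) = 0.93501
R(C) = exp(−0.0000229 × 10000) = 0.79533
R(D) = exp(−0.0000149 × 10000) = 0.86157
Parallel (A and B): 1 − (1 − 0.84620)(1 − 0.93501) = 0.99000
Parallel (C and D): 1 − (1 − 0.79533)(1 − 0.86157) = 0.97167
Series ([0.99000] and [0.97167]): 0.99000 × 0.97167 = 0.962

0.962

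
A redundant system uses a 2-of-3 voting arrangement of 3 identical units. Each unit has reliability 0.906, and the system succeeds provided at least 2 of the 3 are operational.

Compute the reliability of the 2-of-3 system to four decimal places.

R = Σ_{i=2}^{3} C(3,i) p^i (1−p)^{3−i} with p = 0.906
C(3,2)·0.906^2·0.094^1 = 0.231476
C(3,3)·0.906^3·0.094^0 = 0.743677
Sum = 0.9752

0.9752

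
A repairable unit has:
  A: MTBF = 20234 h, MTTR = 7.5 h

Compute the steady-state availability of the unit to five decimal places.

A(A) = MTBF/(MTBF+MTTR) = 20234/(20234+7.5) = 0.99963

0.99963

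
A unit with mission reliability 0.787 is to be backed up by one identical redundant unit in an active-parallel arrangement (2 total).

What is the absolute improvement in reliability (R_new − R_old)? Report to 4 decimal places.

0.1676

R_before = 0.787
R_after = 1 − (1 − 0.787)^2 = 0.9546
ΔR = 0.9546 − 0.787 = 0.1676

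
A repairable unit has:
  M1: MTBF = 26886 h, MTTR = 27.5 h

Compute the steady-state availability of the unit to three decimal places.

0.999

A(M1) = MTBF/(MTBF+MTTR) = 26886/(26886+27.5) = 0.999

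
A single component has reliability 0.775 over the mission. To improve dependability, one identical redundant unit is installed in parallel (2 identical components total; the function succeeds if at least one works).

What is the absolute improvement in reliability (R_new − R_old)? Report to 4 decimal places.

0.1744

R_before = 0.775
R_after = 1 − (1 − 0.775)^2 = 0.9494
ΔR = 0.9494 − 0.775 = 0.1744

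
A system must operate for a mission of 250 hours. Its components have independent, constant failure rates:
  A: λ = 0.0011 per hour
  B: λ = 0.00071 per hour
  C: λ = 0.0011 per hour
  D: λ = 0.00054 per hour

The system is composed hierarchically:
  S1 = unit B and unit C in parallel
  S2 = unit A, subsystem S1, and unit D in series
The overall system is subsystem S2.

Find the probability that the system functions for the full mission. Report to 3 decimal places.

R(A) = exp(−0.0011 × 250) = 0.75957
R(B) = exp(−0.00071 × 250) = 0.83736
R(C) = exp(−0.0011 × 250) = 0.75957
R(D) = exp(−0.00054 × 250) = 0.87372
Parallel (B and C): 1 − (1 − 0.83736)(1 − 0.75957) = 0.96090
Series (A, [0.96090], and D): 0.75957 × 0.96090 × 0.87372 = 0.638

0.638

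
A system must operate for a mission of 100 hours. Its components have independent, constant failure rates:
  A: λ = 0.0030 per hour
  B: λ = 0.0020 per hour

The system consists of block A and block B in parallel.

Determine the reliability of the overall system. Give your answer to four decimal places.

0.9530

R(A) = exp(−0.0030 × 100) = 0.740818
R(B) = exp(−0.0020 × 100) = 0.818731
Parallel (A and B): 1 − (1 − 0.740818)(1 − 0.818731) = 0.9530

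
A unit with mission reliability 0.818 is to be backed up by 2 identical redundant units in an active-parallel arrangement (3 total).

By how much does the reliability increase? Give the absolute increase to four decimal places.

0.1760

R_before = 0.818
R_after = 1 − (1 − 0.818)^3 = 0.9940
ΔR = 0.9940 − 0.818 = 0.1760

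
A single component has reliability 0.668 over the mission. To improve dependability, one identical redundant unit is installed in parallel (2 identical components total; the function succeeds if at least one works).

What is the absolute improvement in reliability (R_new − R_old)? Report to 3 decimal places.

0.222

R_before = 0.668
R_after = 1 − (1 − 0.668)^2 = 0.890
ΔR = 0.890 − 0.668 = 0.222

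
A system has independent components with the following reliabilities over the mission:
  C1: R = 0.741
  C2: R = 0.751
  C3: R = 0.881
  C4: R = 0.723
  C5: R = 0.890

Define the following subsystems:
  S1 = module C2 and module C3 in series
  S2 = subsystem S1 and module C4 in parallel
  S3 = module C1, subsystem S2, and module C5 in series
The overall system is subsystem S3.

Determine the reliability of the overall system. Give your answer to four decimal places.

Series (C2 and C3): 0.751000 × 0.881000 = 0.661631
Parallel ([0.661631] and C4): 1 − (1 − 0.661631)(1 − 0.723000) = 0.906272
Series (C1, [0.906272], and C5): 0.741000 × 0.906272 × 0.890000 = 0.5977

0.5977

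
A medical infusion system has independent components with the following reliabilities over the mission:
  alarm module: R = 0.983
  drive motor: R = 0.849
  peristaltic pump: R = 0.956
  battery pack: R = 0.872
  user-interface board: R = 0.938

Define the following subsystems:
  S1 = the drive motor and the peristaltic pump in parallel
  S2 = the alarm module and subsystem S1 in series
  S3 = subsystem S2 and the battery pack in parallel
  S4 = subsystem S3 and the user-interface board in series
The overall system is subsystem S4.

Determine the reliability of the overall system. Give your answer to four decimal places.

0.9352

Parallel (drive motor and peristaltic pump): 1 − (1 − 0.849000)(1 − 0.956000) = 0.993356
Series (alarm module and [0.993356]): 0.983000 × 0.993356 = 0.976469
Parallel ([0.976469] and battery pack): 1 − (1 − 0.976469)(1 − 0.872000) = 0.996988
Series ([0.996988] and user-interface board): 0.996988 × 0.938000 = 0.9352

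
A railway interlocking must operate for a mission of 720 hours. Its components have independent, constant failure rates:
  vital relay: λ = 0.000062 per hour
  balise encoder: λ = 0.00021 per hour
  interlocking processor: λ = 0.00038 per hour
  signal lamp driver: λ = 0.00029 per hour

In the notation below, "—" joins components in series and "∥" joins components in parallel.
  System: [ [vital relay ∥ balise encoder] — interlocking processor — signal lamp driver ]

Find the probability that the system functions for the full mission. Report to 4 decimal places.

0.6135

R(vital relay) = exp(−0.000062 × 720) = 0.956342
R(balise encoder) = exp(−0.00021 × 720) = 0.859676
R(interlocking processor) = exp(−0.00038 × 720) = 0.760636
R(signal lamp driver) = exp(−0.00029 × 720) = 0.811558
Parallel (vital relay and balise encoder): 1 − (1 − 0.956342)(1 − 0.859676) = 0.993874
Series ([0.993874], interlocking processor, and signal lamp driver): 0.993874 × 0.760636 × 0.811558 = 0.6135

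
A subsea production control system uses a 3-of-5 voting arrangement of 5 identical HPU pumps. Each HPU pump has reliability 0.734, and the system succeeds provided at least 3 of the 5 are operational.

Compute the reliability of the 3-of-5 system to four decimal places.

R = Σ_{i=3}^{5} C(5,i) p^i (1−p)^{5−i} with p = 0.734
C(5,3)·0.734^3·0.266^2 = 0.279802
C(5,4)·0.734^4·0.266^1 = 0.386043
C(5,5)·0.734^5·0.266^0 = 0.213049
Sum = 0.8789

0.8789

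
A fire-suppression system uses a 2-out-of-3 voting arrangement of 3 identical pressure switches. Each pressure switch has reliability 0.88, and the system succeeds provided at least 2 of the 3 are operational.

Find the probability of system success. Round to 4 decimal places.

R = Σ_{i=2}^{3} C(3,i) p^i (1−p)^{3−i} with p = 0.88
C(3,2)·0.88^2·0.12^1 = 0.278784
C(3,3)·0.88^3·0.12^0 = 0.681472
Sum = 0.9603

0.9603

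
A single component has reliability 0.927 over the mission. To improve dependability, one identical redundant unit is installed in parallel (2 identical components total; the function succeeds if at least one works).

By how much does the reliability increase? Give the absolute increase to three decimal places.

R_before = 0.927
R_after = 1 − (1 − 0.927)^2 = 0.995
ΔR = 0.995 − 0.927 = 0.068

0.068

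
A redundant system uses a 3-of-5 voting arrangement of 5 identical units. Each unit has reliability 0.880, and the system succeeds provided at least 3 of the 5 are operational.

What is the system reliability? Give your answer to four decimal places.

0.9857

R = Σ_{i=3}^{5} C(5,i) p^i (1−p)^{5−i} with p = 0.880
C(5,3)·0.880^3·0.120^2 = 0.098132
C(5,4)·0.880^4·0.120^1 = 0.359817
C(5,5)·0.880^5·0.120^0 = 0.527732
Sum = 0.9857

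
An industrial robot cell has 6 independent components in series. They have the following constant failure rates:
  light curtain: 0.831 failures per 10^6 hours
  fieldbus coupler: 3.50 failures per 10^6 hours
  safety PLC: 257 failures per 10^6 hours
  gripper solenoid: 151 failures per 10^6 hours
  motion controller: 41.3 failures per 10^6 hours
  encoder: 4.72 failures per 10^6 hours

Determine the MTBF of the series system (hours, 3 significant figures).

2180

Series of exponential components: λ_sys = Σ λ_i
λ_sys = 0.000000831 + 0.00000350 + 0.000257 + 0.000151 + 0.0000413 + 0.00000472 = 4.5835e-04 /h
MTBF = 1 / λ_sys = 2180 h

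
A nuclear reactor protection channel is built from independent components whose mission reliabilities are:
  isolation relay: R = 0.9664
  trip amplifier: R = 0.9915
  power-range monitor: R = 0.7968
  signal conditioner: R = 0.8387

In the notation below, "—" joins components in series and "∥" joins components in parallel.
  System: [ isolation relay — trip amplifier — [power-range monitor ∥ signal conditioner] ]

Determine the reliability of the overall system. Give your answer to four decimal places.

Parallel (power-range monitor and signal conditioner): 1 − (1 − 0.796800)(1 − 0.838700) = 0.967224
Series (isolation relay, trip amplifier, and [0.967224]): 0.966400 × 0.991500 × 0.967224 = 0.9268

0.9268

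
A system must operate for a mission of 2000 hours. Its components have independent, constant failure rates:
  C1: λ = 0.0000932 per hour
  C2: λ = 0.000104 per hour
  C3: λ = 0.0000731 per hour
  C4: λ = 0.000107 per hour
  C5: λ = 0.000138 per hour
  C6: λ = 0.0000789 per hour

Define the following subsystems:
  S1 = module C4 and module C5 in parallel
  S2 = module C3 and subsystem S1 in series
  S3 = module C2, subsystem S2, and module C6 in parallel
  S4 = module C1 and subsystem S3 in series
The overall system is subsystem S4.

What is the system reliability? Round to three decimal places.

0.826

R(C1) = exp(−0.0000932 × 2000) = 0.82994
R(C2) = exp(−0.000104 × 2000) = 0.81221
R(C3) = exp(−0.0000731 × 2000) = 0.86398
R(C4) = exp(−0.000107 × 2000) = 0.80735
R(C5) = exp(−0.000138 × 2000) = 0.75881
R(C6) = exp(−0.0000789 × 2000) = 0.85402
Parallel (C4 and C5): 1 − (1 − 0.80735)(1 − 0.75881) = 0.95353
Series (C3 and [0.95353]): 0.86398 × 0.95353 = 0.82383
Parallel (C2, [0.82383], and C6): 1 − (1 − 0.81221)(1 − 0.82383)(1 − 0.85402) = 0.99517
Series (C1 and [0.99517]): 0.82994 × 0.99517 = 0.826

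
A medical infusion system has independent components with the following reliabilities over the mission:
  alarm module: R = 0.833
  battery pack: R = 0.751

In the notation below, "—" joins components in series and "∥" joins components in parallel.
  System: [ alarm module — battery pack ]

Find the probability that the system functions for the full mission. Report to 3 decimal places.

0.626

Series (alarm module and battery pack): 0.83300 × 0.75100 = 0.626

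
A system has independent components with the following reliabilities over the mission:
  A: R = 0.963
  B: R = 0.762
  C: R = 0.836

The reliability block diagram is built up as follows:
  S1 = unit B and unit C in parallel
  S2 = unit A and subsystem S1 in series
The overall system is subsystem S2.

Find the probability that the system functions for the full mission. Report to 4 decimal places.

0.9254

Parallel (B and C): 1 − (1 − 0.762000)(1 − 0.836000) = 0.960968
Series (A and [0.960968]): 0.963000 × 0.960968 = 0.9254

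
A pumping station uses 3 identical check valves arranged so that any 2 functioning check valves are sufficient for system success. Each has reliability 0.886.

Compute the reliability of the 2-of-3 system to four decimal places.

0.9640

R = Σ_{i=2}^{3} C(3,i) p^i (1−p)^{3−i} with p = 0.886
C(3,2)·0.886^2·0.114^1 = 0.268469
C(3,3)·0.886^3·0.114^0 = 0.695506
Sum = 0.9640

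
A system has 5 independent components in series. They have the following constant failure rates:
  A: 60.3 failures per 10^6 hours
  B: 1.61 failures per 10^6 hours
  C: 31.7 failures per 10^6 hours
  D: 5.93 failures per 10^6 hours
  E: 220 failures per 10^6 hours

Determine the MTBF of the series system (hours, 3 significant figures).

3130

Series of exponential components: λ_sys = Σ λ_i
λ_sys = 0.0000603 + 0.00000161 + 0.0000317 + 0.00000593 + 0.000220 = 3.1954e-04 /h
MTBF = 1 / λ_sys = 3130 h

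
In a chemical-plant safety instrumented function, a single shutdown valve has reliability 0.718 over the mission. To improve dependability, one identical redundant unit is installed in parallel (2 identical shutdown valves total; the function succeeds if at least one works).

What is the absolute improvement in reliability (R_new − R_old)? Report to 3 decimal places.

0.202

R_before = 0.718
R_after = 1 − (1 − 0.718)^2 = 0.920
ΔR = 0.920 − 0.718 = 0.202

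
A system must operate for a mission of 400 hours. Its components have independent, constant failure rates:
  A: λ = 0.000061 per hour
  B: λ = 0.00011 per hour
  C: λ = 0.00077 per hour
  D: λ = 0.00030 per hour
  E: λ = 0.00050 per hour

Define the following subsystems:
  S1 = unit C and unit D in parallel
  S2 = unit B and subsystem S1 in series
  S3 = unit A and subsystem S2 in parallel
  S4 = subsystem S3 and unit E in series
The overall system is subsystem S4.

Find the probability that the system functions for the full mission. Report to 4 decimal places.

0.8173

R(A) = exp(−0.000061 × 400) = 0.975895
R(B) = exp(−0.00011 × 400) = 0.956954
R(C) = exp(−0.00077 × 400) = 0.734915
R(D) = exp(−0.00030 × 400) = 0.886920
R(E) = exp(−0.00050 × 400) = 0.818731
Parallel (C and D): 1 − (1 − 0.734915)(1 − 0.886920) = 0.970024
Series (B and [0.970024]): 0.956954 × 0.970024 = 0.928268
Parallel (A and [0.928268]): 1 − (1 − 0.975895)(1 − 0.928268) = 0.998271
Series ([0.998271] and E): 0.998271 × 0.818731 = 0.8173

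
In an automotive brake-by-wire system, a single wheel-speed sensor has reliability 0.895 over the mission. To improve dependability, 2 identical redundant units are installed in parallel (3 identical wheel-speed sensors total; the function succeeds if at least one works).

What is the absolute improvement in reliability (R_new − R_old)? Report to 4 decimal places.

0.1038

R_before = 0.895
R_after = 1 − (1 − 0.895)^3 = 0.9988
ΔR = 0.9988 − 0.895 = 0.1038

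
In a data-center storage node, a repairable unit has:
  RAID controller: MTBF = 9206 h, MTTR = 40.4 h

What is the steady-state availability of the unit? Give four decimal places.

A(RAID controller) = MTBF/(MTBF+MTTR) = 9206/(9206+40.4) = 0.9956

0.9956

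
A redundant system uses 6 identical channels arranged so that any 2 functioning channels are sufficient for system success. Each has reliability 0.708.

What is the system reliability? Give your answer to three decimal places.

R = Σ_{i=2}^{6} C(6,i) p^i (1−p)^{6−i} with p = 0.708
C(6,2)·0.708^2·0.292^4 = 0.05466
C(6,3)·0.708^3·0.292^3 = 0.17672
C(6,4)·0.708^4·0.292^2 = 0.32136
C(6,5)·0.708^5·0.292^1 = 0.31167
C(6,6)·0.708^6·0.292^0 = 0.12595
Sum = 0.990

0.990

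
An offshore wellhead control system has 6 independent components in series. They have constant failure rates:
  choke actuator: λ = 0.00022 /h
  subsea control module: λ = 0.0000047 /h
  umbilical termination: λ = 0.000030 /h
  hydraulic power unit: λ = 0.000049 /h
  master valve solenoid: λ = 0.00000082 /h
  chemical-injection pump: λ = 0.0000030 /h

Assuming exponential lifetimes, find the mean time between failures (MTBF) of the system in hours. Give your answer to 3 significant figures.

Series of exponential components: λ_sys = Σ λ_i
λ_sys = 0.00022 + 0.0000047 + 0.000030 + 0.000049 + 0.00000082 + 0.0000030 = 3.0752e-04 /h
MTBF = 1 / λ_sys = 3250 h

3250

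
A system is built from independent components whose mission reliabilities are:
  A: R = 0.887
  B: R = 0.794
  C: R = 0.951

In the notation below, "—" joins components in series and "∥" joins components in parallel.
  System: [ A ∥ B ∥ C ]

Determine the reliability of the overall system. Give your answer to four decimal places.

0.9989

Parallel (A, B, and C): 1 − (1 − 0.887000)(1 − 0.794000)(1 − 0.951000) = 0.9989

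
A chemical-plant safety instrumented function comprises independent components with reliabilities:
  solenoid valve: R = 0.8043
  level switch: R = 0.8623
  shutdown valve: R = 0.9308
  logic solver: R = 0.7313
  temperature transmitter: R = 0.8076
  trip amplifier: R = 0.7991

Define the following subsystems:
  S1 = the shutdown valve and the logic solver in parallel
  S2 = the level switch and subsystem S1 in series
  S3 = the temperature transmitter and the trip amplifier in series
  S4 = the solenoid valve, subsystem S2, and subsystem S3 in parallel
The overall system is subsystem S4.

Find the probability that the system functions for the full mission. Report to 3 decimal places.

Parallel (shutdown valve and logic solver): 1 − (1 − 0.93080)(1 − 0.73130) = 0.98141
Series (level switch and [0.98141]): 0.86230 × 0.98141 = 0.84627
Series (temperature transmitter and trip amplifier): 0.80760 × 0.79910 = 0.64535
Parallel (solenoid valve, [0.84627], and [0.64535]): 1 − (1 − 0.80430)(1 − 0.84627)(1 − 0.64535) = 0.989

0.989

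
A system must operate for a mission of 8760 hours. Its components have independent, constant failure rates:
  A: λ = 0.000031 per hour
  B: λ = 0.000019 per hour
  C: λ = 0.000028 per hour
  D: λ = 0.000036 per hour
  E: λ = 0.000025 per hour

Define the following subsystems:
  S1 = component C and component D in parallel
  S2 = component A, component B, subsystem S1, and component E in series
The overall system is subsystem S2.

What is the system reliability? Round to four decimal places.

0.4879

R(A) = exp(−0.000031 × 8760) = 0.762190
R(B) = exp(−0.000019 × 8760) = 0.846674
R(C) = exp(−0.000028 × 8760) = 0.782485
R(D) = exp(−0.000036 × 8760) = 0.729526
R(E) = exp(−0.000025 × 8760) = 0.803322
Parallel (C and D): 1 − (1 − 0.782485)(1 − 0.729526) = 0.941168
Series (A, B, [0.941168], and E): 0.762190 × 0.846674 × 0.941168 × 0.803322 = 0.4879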